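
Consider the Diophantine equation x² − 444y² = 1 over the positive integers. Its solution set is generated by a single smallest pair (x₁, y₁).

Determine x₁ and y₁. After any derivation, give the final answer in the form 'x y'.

√444 = [21; 14,42, …], period ℓ=2 (even) → k=1
i=0: a=21 ⇒ p=21, q=1
i=1: a=14 ⇒ p=295, q=14
(x₁, y₁) = (295, 14);  295² − 444·14² = 1 ✓

295 14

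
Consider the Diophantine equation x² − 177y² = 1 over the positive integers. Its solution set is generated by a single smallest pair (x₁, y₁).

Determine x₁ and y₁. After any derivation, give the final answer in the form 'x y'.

62423 4692

√177 = [13; 3,3,2,8,2,3,3,26, …], period ℓ=8 (even) → k=7
a_0=13:  p_0=13·1+0=13,  q_0=13·0+1=1
a_1=3:  p_1=3·13+1=40,  q_1=3·1+0=3
…
a_3=2:  p_3=2·133+40=306,  q_3=2·10+3=23
a_4=8:  p_4=8·306+133=2581,  q_4=8·23+10=194
a_5=2:  p_5=2·2581+306=5468,  q_5=2·194+23=411
a_6=3:  p_6=3·5468+2581=18985,  q_6=3·411+194=1427
a_7=3:  p_7=3·18985+5468=62423,  q_7=3·1427+411=4692
→ (62423, 4692).  Check: 62423²=3896630929, 177·4692²=3896630928, difference 1.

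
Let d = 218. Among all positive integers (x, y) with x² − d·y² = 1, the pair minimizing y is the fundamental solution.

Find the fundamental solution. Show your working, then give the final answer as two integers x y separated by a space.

d=218: √d = [14; 1,3,3,1,28] (ℓ=5, odd), read p_9/q_9
i=0: a=14 ⇒ p=14, q=1
…
i=3: a=3 ⇒ p=192, q=13
i=4: a=1 ⇒ p=251, q=17
i=5: a=28 ⇒ p=7220, q=489
…
i=7: a=3 ⇒ p=29633, q=2007
i=8: a=3 ⇒ p=96370, q=6527
i=9: a=1 ⇒ p=126003, q=8534
(x₁, y₁) = (126003, 8534);  126003² − 218·8534² = 1 ✓

126003 8534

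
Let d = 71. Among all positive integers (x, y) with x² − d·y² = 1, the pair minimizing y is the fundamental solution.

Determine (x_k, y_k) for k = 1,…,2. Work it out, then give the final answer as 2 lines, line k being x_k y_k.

[8; 2,2,1,7,1,2,2,16] for √71; ℓ=8 ⇒ convergent index 7
k=0  a_k=8  p_k/q_k = 8/1
…
k=5  a_k=1  p_k/q_k = 514/61
k=6  a_k=2  p_k/q_k = 1483/176
k=7  a_k=2  p_k/q_k = 3480/413
→ (3480, 413).  Check: 3480²=12110400, 71·413²=12110399, difference 1.
(3480+413√71)^2 = 24220799 + 2874480√71

3480 413
24220799 2874480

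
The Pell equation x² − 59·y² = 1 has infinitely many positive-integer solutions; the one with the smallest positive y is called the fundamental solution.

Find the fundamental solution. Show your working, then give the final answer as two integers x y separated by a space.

[7; 1,2,7,2,1,14] for √59; ℓ=6 ⇒ convergent index 5
k=0  a_k=7  p_k/q_k = 7/1
k=1  a_k=1  p_k/q_k = 8/1
k=2  a_k=2  p_k/q_k = 23/3
…
k=4  a_k=2  p_k/q_k = 361/47
k=5  a_k=1  p_k/q_k = 530/69
→ (530, 69).  Check: 530²=280900, 59·69²=280899, difference 1.

530 69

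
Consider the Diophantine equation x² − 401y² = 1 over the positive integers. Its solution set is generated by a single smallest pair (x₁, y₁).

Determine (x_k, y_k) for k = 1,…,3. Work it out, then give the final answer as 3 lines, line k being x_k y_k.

801 40
1283201 64080
2055687201 102656120

d=401: √d = [20; 40] (ℓ=1, odd), read p_1/q_1
k=0  a_k=20  p_k/q_k = 20/1
k=1  a_k=40  p_k/q_k = 801/40
fundamental: x₁=801, y₁=40  (since 641601 − 401·1600 = 1)
k=2:  x_2 = 801·801+401·40·40 = 1283201,  y_2 = 801·40+40·801 = 64080
k=3:  x_3 = 801·1283201+401·40·64080 = 2055687201,  y_3 = 801·64080+40·1283201 = 102656120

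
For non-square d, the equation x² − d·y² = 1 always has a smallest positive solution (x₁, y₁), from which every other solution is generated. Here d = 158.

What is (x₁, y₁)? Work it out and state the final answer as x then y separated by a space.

7743 616

[12; 1,1,3,12,3,1,1,24] for √158; ℓ=8 ⇒ convergent index 7
step 0: (12, 1)  from 12·(1,0) + (0,1)
…
step 3: (88, 7)  from 3·(25,2) + (13,1)
step 4: (1081, 86)  from 12·(88,7) + (25,2)
…
step 6: (4412, 351)  from 1·(3331,265) + (1081,86)
step 7: (7743, 616)  from 1·(4412,351) + (3331,265)
fundamental: x₁=7743, y₁=616  (since 59954049 − 158·379456 = 1)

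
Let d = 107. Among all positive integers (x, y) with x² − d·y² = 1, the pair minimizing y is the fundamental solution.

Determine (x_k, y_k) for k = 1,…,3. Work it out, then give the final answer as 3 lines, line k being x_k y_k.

[10; 2,1,9,1,2,20] for √107; ℓ=6 ⇒ convergent index 5
a_0=10:  p_0=10·1+0=10,  q_0=10·0+1=1
…
a_2=1:  p_2=1·21+10=31,  q_2=1·2+1=3
a_3=9:  p_3=9·31+21=300,  q_3=9·3+2=29
a_4=1:  p_4=1·300+31=331,  q_4=1·29+3=32
a_5=2:  p_5=2·331+300=962,  q_5=2·32+29=93
→ (962, 93).  Check: 962²=925444, 107·93²=925443, difference 1.
n=2: (962,93)∘(962,93) = (962·962+107·93·93, 962·93+93·962) = (1850887,178932)
n=3: (1850887,178932)∘(962,93) = (962·1850887+107·93·178932, 962·178932+93·1850887) = (3561105626,344265075)

962 93
1850887 178932
3561105626 344265075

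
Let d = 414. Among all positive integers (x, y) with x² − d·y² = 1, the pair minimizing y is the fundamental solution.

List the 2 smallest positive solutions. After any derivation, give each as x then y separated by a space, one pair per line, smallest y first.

[20; 2,1,7,2,7,1,2,40] for √414; ℓ=8 ⇒ convergent index 7
a_0=20:  p_0=20·1+0=20,  q_0=20·0+1=1
…
a_2=1:  p_2=1·41+20=61,  q_2=1·2+1=3
…
a_4=2:  p_4=2·468+61=997,  q_4=2·23+3=49
a_5=7:  p_5=7·997+468=7447,  q_5=7·49+23=366
a_6=1:  p_6=1·7447+997=8444,  q_6=1·366+49=415
a_7=2:  p_7=2·8444+7447=24335,  q_7=2·415+366=1196
(x₁, y₁) = (24335, 1196);  24335² − 414·1196² = 1 ✓
k=2:  x_2 = 24335·24335+414·1196·1196 = 1184384449,  y_2 = 24335·1196+1196·24335 = 58209320

24335 1196
1184384449 58209320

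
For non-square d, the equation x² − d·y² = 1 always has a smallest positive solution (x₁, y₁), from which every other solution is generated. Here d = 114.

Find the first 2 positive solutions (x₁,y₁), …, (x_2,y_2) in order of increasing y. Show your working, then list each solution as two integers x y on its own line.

1025 96
2101249 196800

√114 = [10; 1,2,10,2,1,20, …], period ℓ=6 (even) → k=5
i=0: a=10 ⇒ p=10, q=1
…
i=2: a=2 ⇒ p=32, q=3
i=3: a=10 ⇒ p=331, q=31
i=4: a=2 ⇒ p=694, q=65
i=5: a=1 ⇒ p=1025, q=96
→ (1025, 96).  Check: 1025²=1050625, 114·96²=1050624, difference 1.
n=2: (1025,96)∘(1025,96) = (1025·1025+114·96·96, 1025·96+96·1025) = (2101249,196800)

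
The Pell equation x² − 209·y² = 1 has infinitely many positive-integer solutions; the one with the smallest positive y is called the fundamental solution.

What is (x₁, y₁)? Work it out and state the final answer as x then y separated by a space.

[14; 2,5,3,2,3,5,2,28] for √209; ℓ=8 ⇒ convergent index 7
a_0=14:  p_0=14·1+0=14,  q_0=14·0+1=1
…
a_2=5:  p_2=5·29+14=159,  q_2=5·2+1=11
a_3=3:  p_3=3·159+29=506,  q_3=3·11+2=35
…
a_5=3:  p_5=3·1171+506=4019,  q_5=3·81+35=278
a_6=5:  p_6=5·4019+1171=21266,  q_6=5·278+81=1471
a_7=2:  p_7=2·21266+4019=46551,  q_7=2·1471+278=3220
(x₁, y₁) = (46551, 3220);  46551² − 209·3220² = 1 ✓

46551 3220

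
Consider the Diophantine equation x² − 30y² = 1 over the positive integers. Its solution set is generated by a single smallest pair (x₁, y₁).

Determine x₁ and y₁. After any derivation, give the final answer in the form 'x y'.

11 2

√30 → a₀=5, period (2,10); ℓ=2 even so k=1
step 0: (5, 1)  from 5·(1,0) + (0,1)
step 1: (11, 2)  from 2·(5,1) + (1,0)
(x₁, y₁) = (11, 2);  11² − 30·2² = 1 ✓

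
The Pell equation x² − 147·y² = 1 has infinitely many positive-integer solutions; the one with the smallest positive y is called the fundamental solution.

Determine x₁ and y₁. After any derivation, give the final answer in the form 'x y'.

97 8

√147 → a₀=12, period (8,24); ℓ=2 even so k=1
i=0: a=12 ⇒ p=12, q=1
i=1: a=8 ⇒ p=97, q=8
→ (97, 8).  Check: 97²=9409, 147·8²=9408, difference 1.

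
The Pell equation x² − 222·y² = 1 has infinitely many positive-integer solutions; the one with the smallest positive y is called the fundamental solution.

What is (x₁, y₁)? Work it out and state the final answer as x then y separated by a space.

149 10

[14; 1,8,1,28] for √222; ℓ=4 ⇒ convergent index 3
step 0: (14, 1)  from 14·(1,0) + (0,1)
step 1: (15, 1)  from 1·(14,1) + (1,0)
step 2: (134, 9)  from 8·(15,1) + (14,1)
step 3: (149, 10)  from 1·(134,9) + (15,1)
→ (149, 10).  Check: 149²=22201, 222·10²=22200, difference 1.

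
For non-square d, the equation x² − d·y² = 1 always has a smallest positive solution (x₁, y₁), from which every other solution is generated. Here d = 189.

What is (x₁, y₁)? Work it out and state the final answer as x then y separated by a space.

55 4

√189 → a₀=13, period (1,2,1,26); ℓ=4 even so k=3
a_0=13:  p_0=13·1+0=13,  q_0=13·0+1=1
…
a_2=2:  p_2=2·14+13=41,  q_2=2·1+1=3
a_3=1:  p_3=1·41+14=55,  q_3=1·3+1=4
fundamental: x₁=55, y₁=4  (since 3025 − 189·16 = 1)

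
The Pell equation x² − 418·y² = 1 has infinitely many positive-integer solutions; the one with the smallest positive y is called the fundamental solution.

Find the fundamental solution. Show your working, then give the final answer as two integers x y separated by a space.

33857 1656

d=418: √d = [20; 2,4,20,4,2,40] (ℓ=6, even), read p_5/q_5
k=0  a_k=20  p_k/q_k = 20/1
k=1  a_k=2  p_k/q_k = 41/2
…
k=3  a_k=20  p_k/q_k = 3721/182
k=4  a_k=4  p_k/q_k = 15068/737
k=5  a_k=2  p_k/q_k = 33857/1656
fundamental: x₁=33857, y₁=1656  (since 1146296449 − 418·2742336 = 1)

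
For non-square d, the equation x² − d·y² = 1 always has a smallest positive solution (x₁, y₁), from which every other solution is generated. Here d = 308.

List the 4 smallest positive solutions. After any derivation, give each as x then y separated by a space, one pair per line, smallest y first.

√308 = [17; 1,1,4,1,1,34, …], period ℓ=6 (even) → k=5
a_0=17:  p_0=17·1+0=17,  q_0=17·0+1=1
a_1=1:  p_1=1·17+1=18,  q_1=1·1+0=1
a_2=1:  p_2=1·18+17=35,  q_2=1·1+1=2
…
a_4=1:  p_4=1·158+35=193,  q_4=1·9+2=11
a_5=1:  p_5=1·193+158=351,  q_5=1·11+9=20
fundamental: x₁=351, y₁=20  (since 123201 − 308·400 = 1)
k=2:  x_2 = 351·351+308·20·20 = 246401,  y_2 = 351·20+20·351 = 14040
k=3:  x_3 = 351·246401+308·20·14040 = 172973151,  y_3 = 351·14040+20·246401 = 9856060
k=4:  x_4 = 351·172973151+308·20·9856060 = 121426905601,  y_4 = 351·9856060+20·172973151 = 6918940080

351 20
246401 14040
172973151 9856060
121426905601 6918940080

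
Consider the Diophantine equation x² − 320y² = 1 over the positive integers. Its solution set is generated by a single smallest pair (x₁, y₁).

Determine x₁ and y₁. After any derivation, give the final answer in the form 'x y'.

161 9

d=320: √d = [17; 1,7,1,34] (ℓ=4, even), read p_3/q_3
a_0=17:  p_0=17·1+0=17,  q_0=17·0+1=1
…
a_2=7:  p_2=7·18+17=143,  q_2=7·1+1=8
a_3=1:  p_3=1·143+18=161,  q_3=1·8+1=9
fundamental: x₁=161, y₁=9  (since 25921 − 320·81 = 1)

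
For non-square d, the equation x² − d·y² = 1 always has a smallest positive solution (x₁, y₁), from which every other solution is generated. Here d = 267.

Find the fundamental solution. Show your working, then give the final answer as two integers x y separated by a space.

√267 → a₀=16, period (2,1,15,1,2,32); ℓ=6 even so k=5
a_0=16:  p_0=16·1+0=16,  q_0=16·0+1=1
a_1=2:  p_1=2·16+1=33,  q_1=2·1+0=2
a_2=1:  p_2=1·33+16=49,  q_2=1·2+1=3
a_3=15:  p_3=15·49+33=768,  q_3=15·3+2=47
a_4=1:  p_4=1·768+49=817,  q_4=1·47+3=50
a_5=2:  p_5=2·817+768=2402,  q_5=2·50+47=147
→ (2402, 147).  Check: 2402²=5769604, 267·147²=5769603, difference 1.

2402 147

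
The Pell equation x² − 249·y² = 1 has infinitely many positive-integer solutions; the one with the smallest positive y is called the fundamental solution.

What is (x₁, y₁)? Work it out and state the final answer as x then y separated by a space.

8553815 542076

√249 = [15; 1,3,1,1,5,…,3,1,30, …], period ℓ=16 (even) → k=15
i=0: a=15 ⇒ p=15, q=1
…
i=2: a=3 ⇒ p=63, q=4
…
i=4: a=1 ⇒ p=142, q=9
i=5: a=5 ⇒ p=789, q=50
…
i=7: a=3 ⇒ p=3582, q=227
i=8: a=10 ⇒ p=36751, q=2329
i=9: a=3 ⇒ p=113835, q=7214
i=10: a=1 ⇒ p=150586, q=9543
i=11: a=5 ⇒ p=866765, q=54929
…
i=13: a=1 ⇒ p=1884116, q=119401
i=14: a=3 ⇒ p=6669699, q=422675
i=15: a=1 ⇒ p=8553815, q=542076
(x₁, y₁) = (8553815, 542076);  8553815² − 249·542076² = 1 ✓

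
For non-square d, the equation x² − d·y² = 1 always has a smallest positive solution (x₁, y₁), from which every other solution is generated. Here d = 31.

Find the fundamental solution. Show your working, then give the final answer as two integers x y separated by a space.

[5; 1,1,3,5,3,1,1,10] for √31; ℓ=8 ⇒ convergent index 7
step 0: (5, 1)  from 5·(1,0) + (0,1)
step 1: (6, 1)  from 1·(5,1) + (1,0)
step 2: (11, 2)  from 1·(6,1) + (5,1)
…
step 4: (206, 37)  from 5·(39,7) + (11,2)
…
step 6: (863, 155)  from 1·(657,118) + (206,37)
step 7: (1520, 273)  from 1·(863,155) + (657,118)
(x₁, y₁) = (1520, 273);  1520² − 31·273² = 1 ✓

1520 273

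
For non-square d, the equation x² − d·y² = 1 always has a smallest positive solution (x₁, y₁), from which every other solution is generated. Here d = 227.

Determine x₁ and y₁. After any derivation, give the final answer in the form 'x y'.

[15; 15,30] for √227; ℓ=2 ⇒ convergent index 1
step 0: (15, 1)  from 15·(1,0) + (0,1)
step 1: (226, 15)  from 15·(15,1) + (1,0)
(x₁, y₁) = (226, 15);  226² − 227·15² = 1 ✓

226 15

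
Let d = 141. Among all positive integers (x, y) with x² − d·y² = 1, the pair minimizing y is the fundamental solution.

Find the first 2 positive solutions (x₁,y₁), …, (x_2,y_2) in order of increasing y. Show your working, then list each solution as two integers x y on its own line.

95 8
18049 1520

d=141: √d = [11; 1,6,1,22] (ℓ=4, even), read p_3/q_3
step 0: (11, 1)  from 11·(1,0) + (0,1)
step 1: (12, 1)  from 1·(11,1) + (1,0)
step 2: (83, 7)  from 6·(12,1) + (11,1)
step 3: (95, 8)  from 1·(83,7) + (12,1)
(x₁, y₁) = (95, 8);  95² − 141·8² = 1 ✓
n=2: (95,8)∘(95,8) = (95·95+141·8·8, 95·8+8·95) = (18049,1520)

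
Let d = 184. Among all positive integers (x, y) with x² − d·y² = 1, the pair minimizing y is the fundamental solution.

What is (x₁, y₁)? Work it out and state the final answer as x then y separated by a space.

√184 → a₀=13, period (1,1,3,2,1,2,1,2,3,1,1,26); ℓ=12 even so k=11
step 0: (13, 1)  from 13·(1,0) + (0,1)
step 1: (14, 1)  from 1·(13,1) + (1,0)
step 2: (27, 2)  from 1·(14,1) + (13,1)
…
step 4: (217, 16)  from 2·(95,7) + (27,2)
step 5: (312, 23)  from 1·(217,16) + (95,7)
…
step 7: (1153, 85)  from 1·(841,62) + (312,23)
step 8: (3147, 232)  from 2·(1153,85) + (841,62)
step 9: (10594, 781)  from 3·(3147,232) + (1153,85)
step 10: (13741, 1013)  from 1·(10594,781) + (3147,232)
step 11: (24335, 1794)  from 1·(13741,1013) + (10594,781)
→ (24335, 1794).  Check: 24335²=592192225, 184·1794²=592192224, difference 1.

24335 1794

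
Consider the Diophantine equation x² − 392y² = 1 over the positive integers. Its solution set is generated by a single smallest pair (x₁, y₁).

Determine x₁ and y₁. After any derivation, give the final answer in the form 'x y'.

99 5

√392 → a₀=19, period (1,3,1,38); ℓ=4 even so k=3
step 0: (19, 1)  from 19·(1,0) + (0,1)
…
step 2: (79, 4)  from 3·(20,1) + (19,1)
step 3: (99, 5)  from 1·(79,4) + (20,1)
fundamental: x₁=99, y₁=5  (since 9801 − 392·25 = 1)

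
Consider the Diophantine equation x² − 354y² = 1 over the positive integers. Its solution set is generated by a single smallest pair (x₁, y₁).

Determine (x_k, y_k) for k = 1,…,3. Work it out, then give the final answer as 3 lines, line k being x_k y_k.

d=354: √d = [18; 1,4,2,2,18,2,2,4,1,36] (ℓ=10, even), read p_9/q_9
a_0=18:  p_0=18·1+0=18,  q_0=18·0+1=1
…
a_3=2:  p_3=2·94+19=207,  q_3=2·5+1=11
…
a_7=2:  p_7=2·19210+9351=47771,  q_7=2·1021+497=2539
a_8=4:  p_8=4·47771+19210=210294,  q_8=4·2539+1021=11177
a_9=1:  p_9=1·210294+47771=258065,  q_9=1·11177+2539=13716
(x₁, y₁) = (258065, 13716);  258065² − 354·13716² = 1 ✓
n=2: (258065,13716)∘(258065,13716) = (258065·258065+354·13716·13716, 258065·13716+13716·258065) = (133195088449,7079239080)
n=3: (133195088449,7079239080)∘(258065,13716) = (258065·133195088449+354·13716·7079239080, 258065·7079239080+13716·133195088449) = (68745981000924305,3653807666346684)

258065 13716
133195088449 7079239080
68745981000924305 3653807666346684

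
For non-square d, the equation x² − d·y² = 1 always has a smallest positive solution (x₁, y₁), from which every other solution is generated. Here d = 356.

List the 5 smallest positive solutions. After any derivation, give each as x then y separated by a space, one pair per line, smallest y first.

[18; 1,6,1,1,2,…,6,1,36] for √356; ℓ=14 ⇒ convergent index 13
step 0: (18, 1)  from 18·(1,0) + (0,1)
step 1: (19, 1)  from 1·(18,1) + (1,0)
step 2: (132, 7)  from 6·(19,1) + (18,1)
…
step 4: (283, 15)  from 1·(151,8) + (132,7)
…
step 6: (1000, 53)  from 1·(717,38) + (283,15)
step 7: (8717, 462)  from 8·(1000,53) + (717,38)
step 8: (9717, 515)  from 1·(8717,462) + (1000,53)
step 9: (28151, 1492)  from 2·(9717,515) + (8717,462)
step 10: (37868, 2007)  from 1·(28151,1492) + (9717,515)
step 11: (66019, 3499)  from 1·(37868,2007) + (28151,1492)
step 12: (433982, 23001)  from 6·(66019,3499) + (37868,2007)
step 13: (500001, 26500)  from 1·(433982,23001) + (66019,3499)
(x₁, y₁) = (500001, 26500);  500001² − 356·26500² = 1 ✓
k=2:  x_2 = 500001·500001+356·26500·26500 = 500002000001,  y_2 = 500001·26500+26500·500001 = 26500053000
k=3:  x_3 = 500001·500002000001+356·26500·26500053000 = 500003000004500001,  y_3 = 500001·26500053000+26500·500002000001 = 26500106000079500
k=4:  x_4 = 500001·500003000004500001+356·26500·26500106000079500 = 500004000010000008000001,  y_4 = 500001·26500106000079500+26500·500003000004500001 = 26500159000265000106000
k=5:  x_5 = 500001·500004000010000008000001+356·26500·26500159000265000106000 = 500005000017500025000012500001,  y_5 = 500001·26500159000265000106000+26500·500004000010000008000001 = 26500212000556500530000132500

500001 26500
500002000001 26500053000
500003000004500001 26500106000079500
500004000010000008000001 26500159000265000106000
500005000017500025000012500001 26500212000556500530000132500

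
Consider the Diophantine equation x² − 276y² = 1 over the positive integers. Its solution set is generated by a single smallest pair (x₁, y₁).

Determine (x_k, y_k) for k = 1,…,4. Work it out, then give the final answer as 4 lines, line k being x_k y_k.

7775 468
120901249 7277400
1880014414175 113163569532
29234224019520001 1759693498945200

√276 = [16; 1,1,1,1,2,2,2,1,1,1,1,32, …], period ℓ=12 (even) → k=11
a_0=16:  p_0=16·1+0=16,  q_0=16·0+1=1
a_1=1:  p_1=1·16+1=17,  q_1=1·1+0=1
a_2=1:  p_2=1·17+16=33,  q_2=1·1+1=2
a_3=1:  p_3=1·33+17=50,  q_3=1·2+1=3
…
a_5=2:  p_5=2·83+50=216,  q_5=2·5+3=13
…
a_7=2:  p_7=2·515+216=1246,  q_7=2·31+13=75
…
a_9=1:  p_9=1·1761+1246=3007,  q_9=1·106+75=181
a_10=1:  p_10=1·3007+1761=4768,  q_10=1·181+106=287
a_11=1:  p_11=1·4768+3007=7775,  q_11=1·287+181=468
fundamental: x₁=7775, y₁=468  (since 60450625 − 276·219024 = 1)
n=2: (7775,468)∘(7775,468) = (7775·7775+276·468·468, 7775·468+468·7775) = (120901249,7277400)
n=3: (120901249,7277400)∘(7775,468) = (7775·120901249+276·468·7277400, 7775·7277400+468·120901249) = (1880014414175,113163569532)
n=4: (1880014414175,113163569532)∘(7775,468) = (7775·1880014414175+276·468·113163569532, 7775·113163569532+468·1880014414175) = (29234224019520001,1759693498945200)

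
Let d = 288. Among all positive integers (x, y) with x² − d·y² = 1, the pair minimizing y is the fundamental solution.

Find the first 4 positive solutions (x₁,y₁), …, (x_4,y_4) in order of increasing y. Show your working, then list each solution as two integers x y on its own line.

√288 = [16; 1,32, …], period ℓ=2 (even) → k=1
step 0: (16, 1)  from 16·(1,0) + (0,1)
step 1: (17, 1)  from 1·(16,1) + (1,0)
→ (17, 1).  Check: 17²=289, 288·1²=288, difference 1.
(17+1√288)^2 = 577 + 34√288
(17+1√288)^3 = 19601 + 1155√288
(17+1√288)^4 = 665857 + 39236√288

17 1
577 34
19601 1155
665857 39236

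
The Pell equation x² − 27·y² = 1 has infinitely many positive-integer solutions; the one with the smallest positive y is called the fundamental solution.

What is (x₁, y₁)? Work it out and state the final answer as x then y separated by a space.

26 5

√27 → a₀=5, period (5,10); ℓ=2 even so k=1
step 0: (5, 1)  from 5·(1,0) + (0,1)
step 1: (26, 5)  from 5·(5,1) + (1,0)
→ (26, 5).  Check: 26²=676, 27·5²=675, difference 1.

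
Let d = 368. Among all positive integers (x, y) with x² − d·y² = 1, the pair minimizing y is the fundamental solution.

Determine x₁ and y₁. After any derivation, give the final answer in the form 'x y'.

[19; 5,2,5,38] for √368; ℓ=4 ⇒ convergent index 3
step 0: (19, 1)  from 19·(1,0) + (0,1)
…
step 2: (211, 11)  from 2·(96,5) + (19,1)
step 3: (1151, 60)  from 5·(211,11) + (96,5)
→ (1151, 60).  Check: 1151²=1324801, 368·60²=1324800, difference 1.

1151 60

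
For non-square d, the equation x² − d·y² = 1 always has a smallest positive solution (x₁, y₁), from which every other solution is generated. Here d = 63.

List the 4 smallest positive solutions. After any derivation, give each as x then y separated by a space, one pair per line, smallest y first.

8 1
127 16
2024 255
32257 4064

√63 → a₀=7, period (1,14); ℓ=2 even so k=1
step 0: (7, 1)  from 7·(1,0) + (0,1)
step 1: (8, 1)  from 1·(7,1) + (1,0)
(x₁, y₁) = (8, 1);  8² − 63·1² = 1 ✓
n=2: (8,1)∘(8,1) = (8·8+63·1·1, 8·1+1·8) = (127,16)
n=3: (127,16)∘(8,1) = (8·127+63·1·16, 8·16+1·127) = (2024,255)
n=4: (2024,255)∘(8,1) = (8·2024+63·1·255, 8·255+1·2024) = (32257,4064)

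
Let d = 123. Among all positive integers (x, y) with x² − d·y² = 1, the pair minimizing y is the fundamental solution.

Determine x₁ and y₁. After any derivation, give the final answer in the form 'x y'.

√123 = [11; 11,22, …], period ℓ=2 (even) → k=1
step 0: (11, 1)  from 11·(1,0) + (0,1)
step 1: (122, 11)  from 11·(11,1) + (1,0)
→ (122, 11).  Check: 122²=14884, 123·11²=14883, difference 1.

122 11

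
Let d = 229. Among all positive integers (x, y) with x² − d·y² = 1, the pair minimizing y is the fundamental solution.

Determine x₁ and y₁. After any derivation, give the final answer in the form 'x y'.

5848201 386460

[15; 7,1,1,7,30] for √229; ℓ=5 ⇒ convergent index 9
a_0=15:  p_0=15·1+0=15,  q_0=15·0+1=1
…
a_2=1:  p_2=1·106+15=121,  q_2=1·7+1=8
a_3=1:  p_3=1·121+106=227,  q_3=1·8+7=15
…
a_6=7:  p_6=7·51527+1710=362399,  q_6=7·3405+113=23948
…
a_8=1:  p_8=1·413926+362399=776325,  q_8=1·27353+23948=51301
a_9=7:  p_9=7·776325+413926=5848201,  q_9=7·51301+27353=386460
(x₁, y₁) = (5848201, 386460);  5848201² − 229·386460² = 1 ✓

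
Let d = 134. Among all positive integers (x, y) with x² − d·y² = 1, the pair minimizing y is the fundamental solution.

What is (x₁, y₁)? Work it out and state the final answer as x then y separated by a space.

145925 12606

d=134: √d = [11; 1,1,2,1,3,…,1,1,22] (ℓ=14, even), read p_13/q_13
k=0  a_k=11  p_k/q_k = 11/1
k=1  a_k=1  p_k/q_k = 12/1
k=2  a_k=1  p_k/q_k = 23/2
…
k=4  a_k=1  p_k/q_k = 81/7
k=5  a_k=3  p_k/q_k = 301/26
k=6  a_k=1  p_k/q_k = 382/33
…
k=8  a_k=1  p_k/q_k = 4503/389
…
k=11  a_k=2  p_k/q_k = 61896/5347
k=12  a_k=1  p_k/q_k = 84029/7259
k=13  a_k=1  p_k/q_k = 145925/12606
→ (145925, 12606).  Check: 145925²=21294105625, 134·12606²=21294105624, difference 1.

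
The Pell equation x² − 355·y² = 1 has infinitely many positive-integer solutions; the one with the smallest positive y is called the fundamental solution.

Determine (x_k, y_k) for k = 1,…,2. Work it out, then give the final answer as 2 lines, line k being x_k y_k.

√355 → a₀=18, period (1,5,3,3,1,6,1,3,3,5,1,36); ℓ=12 even so k=11
a_0=18:  p_0=18·1+0=18,  q_0=18·0+1=1
a_1=1:  p_1=1·18+1=19,  q_1=1·1+0=1
a_2=5:  p_2=5·19+18=113,  q_2=5·1+1=6
…
a_4=3:  p_4=3·358+113=1187,  q_4=3·19+6=63
a_5=1:  p_5=1·1187+358=1545,  q_5=1·63+19=82
a_6=6:  p_6=6·1545+1187=10457,  q_6=6·82+63=555
a_7=1:  p_7=1·10457+1545=12002,  q_7=1·555+82=637
a_8=3:  p_8=3·12002+10457=46463,  q_8=3·637+555=2466
…
a_10=5:  p_10=5·151391+46463=803418,  q_10=5·8035+2466=42641
a_11=1:  p_11=1·803418+151391=954809,  q_11=1·42641+8035=50676
fundamental: x₁=954809, y₁=50676  (since 911660226481 − 355·2568056976 = 1)
n=2: (954809,50676)∘(954809,50676) = (954809·954809+355·50676·50676, 954809·50676+50676·954809) = (1823320452961,96771801768)

954809 50676
1823320452961 96771801768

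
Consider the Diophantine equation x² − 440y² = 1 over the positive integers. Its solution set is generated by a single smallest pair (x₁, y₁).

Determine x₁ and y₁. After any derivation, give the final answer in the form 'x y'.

21 1

√440 = [20; 1,40, …], period ℓ=2 (even) → k=1
k=0  a_k=20  p_k/q_k = 20/1
k=1  a_k=1  p_k/q_k = 21/1
fundamental: x₁=21, y₁=1  (since 441 − 440·1 = 1)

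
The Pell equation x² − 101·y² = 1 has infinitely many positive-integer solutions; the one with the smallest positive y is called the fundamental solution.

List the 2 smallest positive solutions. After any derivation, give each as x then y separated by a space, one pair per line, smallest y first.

√101 → a₀=10, period (20); ℓ=1 odd so k=1
a_0=10:  p_0=10·1+0=10,  q_0=10·0+1=1
a_1=20:  p_1=20·10+1=201,  q_1=20·1+0=20
fundamental: x₁=201, y₁=20  (since 40401 − 101·400 = 1)
n=2: (201,20)∘(201,20) = (201·201+101·20·20, 201·20+20·201) = (80801,8040)

201 20
80801 8040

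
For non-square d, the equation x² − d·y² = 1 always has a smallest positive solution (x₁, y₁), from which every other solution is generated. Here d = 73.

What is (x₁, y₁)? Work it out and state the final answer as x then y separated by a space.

2281249 267000

√73 = [8; 1,1,5,5,1,1,16, …], period ℓ=7 (odd) → k=13
i=0: a=8 ⇒ p=8, q=1
i=1: a=1 ⇒ p=9, q=1
i=2: a=1 ⇒ p=17, q=2
…
i=4: a=5 ⇒ p=487, q=57
…
i=6: a=1 ⇒ p=1068, q=125
i=7: a=16 ⇒ p=17669, q=2068
…
i=9: a=1 ⇒ p=36406, q=4261
…
i=12: a=1 ⇒ p=1241008, q=145249
i=13: a=1 ⇒ p=2281249, q=267000
→ (2281249, 267000).  Check: 2281249²=5204097000001, 73·267000²=5204097000000, difference 1.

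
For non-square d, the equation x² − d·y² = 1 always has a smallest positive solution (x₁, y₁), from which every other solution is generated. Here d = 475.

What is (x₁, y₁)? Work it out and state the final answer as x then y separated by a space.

57799 2652

d=475: √d = [21; 1,3,1,6,2,6,1,3,1,42] (ℓ=10, even), read p_9/q_9
i=0: a=21 ⇒ p=21, q=1
…
i=3: a=1 ⇒ p=109, q=5
i=4: a=6 ⇒ p=741, q=34
…
i=7: a=1 ⇒ p=11878, q=545
i=8: a=3 ⇒ p=45921, q=2107
i=9: a=1 ⇒ p=57799, q=2652
fundamental: x₁=57799, y₁=2652  (since 3340724401 − 475·7033104 = 1)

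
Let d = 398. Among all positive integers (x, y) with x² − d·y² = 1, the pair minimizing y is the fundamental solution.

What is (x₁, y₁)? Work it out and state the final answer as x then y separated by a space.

√398 = [19; 1,18,1,38, …], period ℓ=4 (even) → k=3
i=0: a=19 ⇒ p=19, q=1
i=1: a=1 ⇒ p=20, q=1
i=2: a=18 ⇒ p=379, q=19
i=3: a=1 ⇒ p=399, q=20
(x₁, y₁) = (399, 20);  399² − 398·20² = 1 ✓

399 20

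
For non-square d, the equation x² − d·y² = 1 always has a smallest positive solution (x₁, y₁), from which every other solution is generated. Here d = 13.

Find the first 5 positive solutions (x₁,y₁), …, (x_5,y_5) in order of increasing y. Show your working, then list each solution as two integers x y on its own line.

649 180
842401 233640
1093435849 303264540
1419278889601 393637139280
1842222905266249 510940703520900

√13 = [3; 1,1,1,1,6, …], period ℓ=5 (odd) → k=9
a_0=3:  p_0=3·1+0=3,  q_0=3·0+1=1
a_1=1:  p_1=1·3+1=4,  q_1=1·1+0=1
a_2=1:  p_2=1·4+3=7,  q_2=1·1+1=2
a_3=1:  p_3=1·7+4=11,  q_3=1·2+1=3
a_4=1:  p_4=1·11+7=18,  q_4=1·3+2=5
…
a_6=1:  p_6=1·119+18=137,  q_6=1·33+5=38
a_7=1:  p_7=1·137+119=256,  q_7=1·38+33=71
a_8=1:  p_8=1·256+137=393,  q_8=1·71+38=109
a_9=1:  p_9=1·393+256=649,  q_9=1·109+71=180
→ (649, 180).  Check: 649²=421201, 13·180²=421200, difference 1.
(x_2, y_2) = (649·649 + 13·180·180, 649·180 + 180·649) = (842401, 233640)
(x_3, y_3) = (649·842401 + 13·180·233640, 649·233640 + 180·842401) = (1093435849, 303264540)
(x_4, y_4) = (649·1093435849 + 13·180·303264540, 649·303264540 + 180·1093435849) = (1419278889601, 393637139280)
(x_5, y_5) = (649·1419278889601 + 13·180·393637139280, 649·393637139280 + 180·1419278889601) = (1842222905266249, 510940703520900)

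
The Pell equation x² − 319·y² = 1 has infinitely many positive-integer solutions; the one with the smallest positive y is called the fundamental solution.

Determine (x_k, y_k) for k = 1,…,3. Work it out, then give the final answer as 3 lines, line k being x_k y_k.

12901780 722361
332911854336799 18639485405160
8590311008090840302660 480965080021169647239

d=319: √d = [17; 1,6,5,1,4,…,6,1,34] (ℓ=14, even), read p_13/q_13
step 0: (17, 1)  from 17·(1,0) + (0,1)
step 1: (18, 1)  from 1·(17,1) + (1,0)
step 2: (125, 7)  from 6·(18,1) + (17,1)
step 3: (643, 36)  from 5·(125,7) + (18,1)
…
step 5: (3715, 208)  from 4·(768,43) + (643,36)
…
step 7: (15628, 875)  from 1·(11913,667) + (3715,208)
step 8: (58797, 3292)  from 3·(15628,875) + (11913,667)
…
step 10: (309613, 17335)  from 1·(250816,14043) + (58797,3292)
…
step 12: (11102899, 621643)  from 6·(1798881,100718) + (309613,17335)
step 13: (12901780, 722361)  from 1·(11102899,621643) + (1798881,100718)
→ (12901780, 722361).  Check: 12901780²=166455927168400, 319·722361²=166455927168399, difference 1.
(12901780+722361√319)^2 = 332911854336799 + 18639485405160√319
(12901780+722361√319)^3 = 8590311008090840302660 + 480965080021169647239√319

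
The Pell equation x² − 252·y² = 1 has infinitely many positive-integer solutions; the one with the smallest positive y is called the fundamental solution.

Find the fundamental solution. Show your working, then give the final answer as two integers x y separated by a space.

√252 → a₀=15, period (1,6,1,30); ℓ=4 even so k=3
i=0: a=15 ⇒ p=15, q=1
…
i=2: a=6 ⇒ p=111, q=7
i=3: a=1 ⇒ p=127, q=8
(x₁, y₁) = (127, 8);  127² − 252·8² = 1 ✓

127 8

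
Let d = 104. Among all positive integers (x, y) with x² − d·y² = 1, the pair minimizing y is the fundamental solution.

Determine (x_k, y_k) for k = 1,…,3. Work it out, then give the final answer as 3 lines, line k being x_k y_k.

51 5
5201 510
530451 52015

d=104: √d = [10; 5,20] (ℓ=2, even), read p_1/q_1
step 0: (10, 1)  from 10·(1,0) + (0,1)
step 1: (51, 5)  from 5·(10,1) + (1,0)
fundamental: x₁=51, y₁=5  (since 2601 − 104·25 = 1)
(x_2, y_2) = (51·51 + 104·5·5, 51·5 + 5·51) = (5201, 510)
(x_3, y_3) = (51·5201 + 104·5·510, 51·510 + 5·5201) = (530451, 52015)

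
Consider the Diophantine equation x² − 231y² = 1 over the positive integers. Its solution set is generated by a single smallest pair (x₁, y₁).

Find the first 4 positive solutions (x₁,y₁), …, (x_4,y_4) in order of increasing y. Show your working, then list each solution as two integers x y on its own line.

76 5
11551 760
1755676 115515
266851201 17557520

√231 = [15; 5,30, …], period ℓ=2 (even) → k=1
i=0: a=15 ⇒ p=15, q=1
i=1: a=5 ⇒ p=76, q=5
(x₁, y₁) = (76, 5);  76² − 231·5² = 1 ✓
k=2:  x_2 = 76·76+231·5·5 = 11551,  y_2 = 76·5+5·76 = 760
k=3:  x_3 = 76·11551+231·5·760 = 1755676,  y_3 = 76·760+5·11551 = 115515
k=4:  x_4 = 76·1755676+231·5·115515 = 266851201,  y_4 = 76·115515+5·1755676 = 17557520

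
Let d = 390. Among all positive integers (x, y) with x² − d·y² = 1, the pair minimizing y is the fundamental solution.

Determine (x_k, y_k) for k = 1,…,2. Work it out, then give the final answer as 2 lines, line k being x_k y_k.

[19; 1,2,1,38] for √390; ℓ=4 ⇒ convergent index 3
a_0=19:  p_0=19·1+0=19,  q_0=19·0+1=1
…
a_2=2:  p_2=2·20+19=59,  q_2=2·1+1=3
a_3=1:  p_3=1·59+20=79,  q_3=1·3+1=4
fundamental: x₁=79, y₁=4  (since 6241 − 390·16 = 1)
(79+4√390)^2 = 12481 + 632√390

79 4
12481 632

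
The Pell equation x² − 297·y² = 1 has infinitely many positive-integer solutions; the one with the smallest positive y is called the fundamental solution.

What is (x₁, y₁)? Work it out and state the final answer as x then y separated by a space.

48599 2820

√297 = [17; 4,3,1,1,2,1,1,3,4,34, …], period ℓ=10 (even) → k=9
k=0  a_k=17  p_k/q_k = 17/1
k=1  a_k=4  p_k/q_k = 69/4
k=2  a_k=3  p_k/q_k = 224/13
k=3  a_k=1  p_k/q_k = 293/17
…
k=7  a_k=1  p_k/q_k = 3171/184
k=8  a_k=3  p_k/q_k = 11357/659
k=9  a_k=4  p_k/q_k = 48599/2820
fundamental: x₁=48599, y₁=2820  (since 2361862801 − 297·7952400 = 1)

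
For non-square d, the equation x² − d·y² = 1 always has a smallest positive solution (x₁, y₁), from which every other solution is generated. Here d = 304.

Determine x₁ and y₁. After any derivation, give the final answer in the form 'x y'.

57799 3315

d=304: √d = [17; 2,3,2,1,1,1,1,1,2,3,2,34] (ℓ=12, even), read p_11/q_11
i=0: a=17 ⇒ p=17, q=1
i=1: a=2 ⇒ p=35, q=2
…
i=6: a=1 ⇒ p=1081, q=62
…
i=8: a=1 ⇒ p=2842, q=163
i=9: a=2 ⇒ p=7445, q=427
i=10: a=3 ⇒ p=25177, q=1444
i=11: a=2 ⇒ p=57799, q=3315
fundamental: x₁=57799, y₁=3315  (since 3340724401 − 304·10989225 = 1)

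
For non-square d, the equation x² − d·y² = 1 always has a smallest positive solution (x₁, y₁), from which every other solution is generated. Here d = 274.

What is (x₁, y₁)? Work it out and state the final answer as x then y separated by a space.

3959299 239190

[16; 1,1,4,4,1,1,32] for √274; ℓ=7 ⇒ convergent index 13
step 0: (16, 1)  from 16·(1,0) + (0,1)
…
step 3: (149, 9)  from 4·(33,2) + (17,1)
step 4: (629, 38)  from 4·(149,9) + (33,2)
…
step 7: (45802, 2767)  from 32·(1407,85) + (778,47)
…
step 10: (419253, 25328)  from 4·(93011,5619) + (47209,2852)
…
step 12: (2189276, 132259)  from 1·(1770023,106931) + (419253,25328)
step 13: (3959299, 239190)  from 1·(2189276,132259) + (1770023,106931)
(x₁, y₁) = (3959299, 239190);  3959299² − 274·239190² = 1 ✓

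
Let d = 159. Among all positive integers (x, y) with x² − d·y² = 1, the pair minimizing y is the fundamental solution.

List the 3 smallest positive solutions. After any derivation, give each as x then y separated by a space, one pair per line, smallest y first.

√159 = [12; 1,1,1,1,3,1,1,1,1,24, …], period ℓ=10 (even) → k=9
a_0=12:  p_0=12·1+0=12,  q_0=12·0+1=1
a_1=1:  p_1=1·12+1=13,  q_1=1·1+0=1
…
a_8=1:  p_8=1·517+290=807,  q_8=1·41+23=64
a_9=1:  p_9=1·807+517=1324,  q_9=1·64+41=105
fundamental: x₁=1324, y₁=105  (since 1752976 − 159·11025 = 1)
(1324+105√159)^2 = 3505951 + 278040√159
(1324+105√159)^3 = 9283756924 + 736249815√159

1324 105
3505951 278040
9283756924 736249815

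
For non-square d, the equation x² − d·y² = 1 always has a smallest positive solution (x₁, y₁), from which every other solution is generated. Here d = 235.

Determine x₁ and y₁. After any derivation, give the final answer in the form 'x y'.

46 3

d=235: √d = [15; 3,30] (ℓ=2, even), read p_1/q_1
a_0=15:  p_0=15·1+0=15,  q_0=15·0+1=1
a_1=3:  p_1=3·15+1=46,  q_1=3·1+0=3
(x₁, y₁) = (46, 3);  46² − 235·3² = 1 ✓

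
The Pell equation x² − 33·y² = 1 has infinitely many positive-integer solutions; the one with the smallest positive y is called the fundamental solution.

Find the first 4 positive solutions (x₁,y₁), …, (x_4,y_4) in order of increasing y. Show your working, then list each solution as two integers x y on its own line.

√33 → a₀=5, period (1,2,1,10); ℓ=4 even so k=3
step 0: (5, 1)  from 5·(1,0) + (0,1)
step 1: (6, 1)  from 1·(5,1) + (1,0)
step 2: (17, 3)  from 2·(6,1) + (5,1)
step 3: (23, 4)  from 1·(17,3) + (6,1)
→ (23, 4).  Check: 23²=529, 33·4²=528, difference 1.
k=2:  x_2 = 23·23+33·4·4 = 1057,  y_2 = 23·4+4·23 = 184
k=3:  x_3 = 23·1057+33·4·184 = 48599,  y_3 = 23·184+4·1057 = 8460
k=4:  x_4 = 23·48599+33·4·8460 = 2234497,  y_4 = 23·8460+4·48599 = 388976

23 4
1057 184
48599 8460
2234497 388976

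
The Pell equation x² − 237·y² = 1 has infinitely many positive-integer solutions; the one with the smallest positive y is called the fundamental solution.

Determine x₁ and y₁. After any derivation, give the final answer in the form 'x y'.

[15; 2,1,1,7,10,7,1,1,2,30] for √237; ℓ=10 ⇒ convergent index 9
i=0: a=15 ⇒ p=15, q=1
i=1: a=2 ⇒ p=31, q=2
…
i=3: a=1 ⇒ p=77, q=5
i=4: a=7 ⇒ p=585, q=38
…
i=6: a=7 ⇒ p=42074, q=2733
…
i=8: a=1 ⇒ p=90075, q=5851
i=9: a=2 ⇒ p=228151, q=14820
fundamental: x₁=228151, y₁=14820  (since 52052878801 − 237·219632400 = 1)

228151 14820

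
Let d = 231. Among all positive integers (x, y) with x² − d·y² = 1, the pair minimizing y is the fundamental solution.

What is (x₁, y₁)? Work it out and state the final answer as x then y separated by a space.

√231 = [15; 5,30, …], period ℓ=2 (even) → k=1
i=0: a=15 ⇒ p=15, q=1
i=1: a=5 ⇒ p=76, q=5
fundamental: x₁=76, y₁=5  (since 5776 − 231·25 = 1)

76 5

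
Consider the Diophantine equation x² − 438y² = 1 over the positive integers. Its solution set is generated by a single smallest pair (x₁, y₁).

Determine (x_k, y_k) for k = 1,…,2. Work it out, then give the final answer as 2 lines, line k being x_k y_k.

293 14
171697 8204

√438 → a₀=20, period (1,12,1,40); ℓ=4 even so k=3
step 0: (20, 1)  from 20·(1,0) + (0,1)
step 1: (21, 1)  from 1·(20,1) + (1,0)
step 2: (272, 13)  from 12·(21,1) + (20,1)
step 3: (293, 14)  from 1·(272,13) + (21,1)
→ (293, 14).  Check: 293²=85849, 438·14²=85848, difference 1.
(x_2, y_2) = (293·293 + 438·14·14, 293·14 + 14·293) = (171697, 8204)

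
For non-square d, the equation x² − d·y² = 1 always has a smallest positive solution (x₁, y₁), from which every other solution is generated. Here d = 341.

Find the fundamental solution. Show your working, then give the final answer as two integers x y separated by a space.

10626551 575460

√341 → a₀=18, period (2,6,1,8,2,…,6,2,36); ℓ=14 even so k=13
k=0  a_k=18  p_k/q_k = 18/1
k=1  a_k=2  p_k/q_k = 37/2
k=2  a_k=6  p_k/q_k = 240/13
…
k=4  a_k=8  p_k/q_k = 2456/133
k=5  a_k=2  p_k/q_k = 5189/281
k=6  a_k=1  p_k/q_k = 7645/414
k=7  a_k=2  p_k/q_k = 20479/1109
…
k=10  a_k=8  p_k/q_k = 641940/34763
k=11  a_k=1  p_k/q_k = 718667/38918
k=12  a_k=6  p_k/q_k = 4953942/268271
k=13  a_k=2  p_k/q_k = 10626551/575460
(x₁, y₁) = (10626551, 575460);  10626551² − 341·575460² = 1 ✓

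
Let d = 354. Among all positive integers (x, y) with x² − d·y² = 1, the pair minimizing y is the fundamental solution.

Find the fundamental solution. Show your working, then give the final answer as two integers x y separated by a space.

√354 → a₀=18, period (1,4,2,2,18,2,2,4,1,36); ℓ=10 even so k=9
k=0  a_k=18  p_k/q_k = 18/1
k=1  a_k=1  p_k/q_k = 19/1
k=2  a_k=4  p_k/q_k = 94/5
…
k=4  a_k=2  p_k/q_k = 508/27
…
k=7  a_k=2  p_k/q_k = 47771/2539
k=8  a_k=4  p_k/q_k = 210294/11177
k=9  a_k=1  p_k/q_k = 258065/13716
fundamental: x₁=258065, y₁=13716  (since 66597544225 − 354·188128656 = 1)

258065 13716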